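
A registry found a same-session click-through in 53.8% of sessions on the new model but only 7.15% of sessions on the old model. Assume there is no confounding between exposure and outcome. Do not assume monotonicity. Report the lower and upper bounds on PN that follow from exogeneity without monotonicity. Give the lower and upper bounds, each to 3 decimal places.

p₁ = 0.538, p₀ = 0.0715.
Under exogeneity alone the bounds on PN are max{0,(p₁−p₀)/p₁} ≤ PN ≤ min{1,(1−p₀)/p₁}.
  lower = (p₁ − p₀)/p₁ = 0.4665 / 0.538 ≈ 0.8671
  upper = min{1, (1 − p₀)/p₁} = 0.9285 / 0.538 ≈ 1.7258 → capped at 1

0.867 ≤ PN ≤ 1.000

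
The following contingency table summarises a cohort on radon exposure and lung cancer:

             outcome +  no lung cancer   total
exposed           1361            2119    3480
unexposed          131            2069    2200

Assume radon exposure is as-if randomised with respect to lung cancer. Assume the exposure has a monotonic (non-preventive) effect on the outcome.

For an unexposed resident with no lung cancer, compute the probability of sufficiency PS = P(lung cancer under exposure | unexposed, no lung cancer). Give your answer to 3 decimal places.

PS ≈ 0.353

p₁ = P(outcome | exposed) = 1361/3480 = 0.39109
p₀ = P(outcome | unexposed) = 131/2200 = 0.059545
Under exogeneity and monotonicity, PS = (p₁ − p₀) / (1 − p₀).
PS = (0.39109 − 0.059545) / (1 − 0.059545) = 0.33155 / 0.94045 ≈ 0.3525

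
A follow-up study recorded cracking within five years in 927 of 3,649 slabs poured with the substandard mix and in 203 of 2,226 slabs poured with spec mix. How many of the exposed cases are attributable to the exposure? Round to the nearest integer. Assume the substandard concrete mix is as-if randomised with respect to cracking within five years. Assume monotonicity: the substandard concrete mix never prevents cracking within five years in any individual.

p₁ = P(outcome | exposed) = 927/3649 = 0.25404
p₀ = P(outcome | unexposed) = 203/2226 = 0.091195
PN = (p₁ − p₀)/p₁ = (0.25404 − 0.091195) / 0.25404 ≈ 0.64102.
Attributable cases ≈ PN × (exposed cases) = 0.64102 × 927 ≈ 594.23.

about 594 cases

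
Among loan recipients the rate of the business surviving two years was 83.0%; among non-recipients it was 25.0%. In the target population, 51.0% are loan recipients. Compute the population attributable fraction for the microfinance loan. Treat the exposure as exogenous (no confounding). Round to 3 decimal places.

PAF ≈ 0.542

p₁ = 0.83, p₀ = 0.25.
Overall risk P(Y=1) = π·p₁ + (1−π)·p₀ = 0.51×0.83 + 0.49×0.25 = 0.5458.
Under exogeneity, PAF = [P(Y=1) − p₀] / P(Y=1).
PAF = (0.5458 − 0.25) / 0.5458 ≈ 0.5420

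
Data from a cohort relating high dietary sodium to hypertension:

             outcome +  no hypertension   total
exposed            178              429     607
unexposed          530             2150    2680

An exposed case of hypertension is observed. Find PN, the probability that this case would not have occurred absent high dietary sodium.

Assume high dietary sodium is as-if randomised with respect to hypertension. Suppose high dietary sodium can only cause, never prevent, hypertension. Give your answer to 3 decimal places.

p₁ = P(outcome | exposed) = 178/607 = 0.29325
p₀ = P(outcome | unexposed) = 530/2680 = 0.19776
Under exogeneity and monotonicity, PN = (p₁ − p₀) / p₁.
PN = (0.29325 − 0.19776) / 0.29325 = 0.095484 / 0.29325 ≈ 0.3256

PN ≈ 0.326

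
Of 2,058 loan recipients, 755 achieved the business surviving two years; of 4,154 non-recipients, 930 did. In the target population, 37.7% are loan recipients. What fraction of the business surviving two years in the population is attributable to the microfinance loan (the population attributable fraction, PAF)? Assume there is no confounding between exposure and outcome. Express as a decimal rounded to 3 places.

PAF ≈ 0.194

p₁ = P(outcome | exposed) = 755/2058 = 0.36686
p₀ = P(outcome | unexposed) = 930/4154 = 0.22388
Overall risk P(Y=1) = π·p₁ + (1−π)·p₀ = 0.377×0.36686 + 0.623×0.22388 = 0.27778.
Under exogeneity, PAF = [P(Y=1) − p₀] / P(Y=1).
PAF = (0.27778 − 0.22388) / 0.27778 ≈ 0.1940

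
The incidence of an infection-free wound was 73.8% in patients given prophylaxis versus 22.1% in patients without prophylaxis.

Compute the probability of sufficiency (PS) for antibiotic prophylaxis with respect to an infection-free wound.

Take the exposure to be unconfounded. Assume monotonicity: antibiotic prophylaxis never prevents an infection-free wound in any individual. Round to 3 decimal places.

p₁ = 0.738, p₀ = 0.221.
Under exogeneity and monotonicity, PS = (p₁ − p₀) / (1 − p₀).
PS = (0.738 − 0.221) / (1 − 0.221) = 0.517 / 0.779 ≈ 0.6637

PS ≈ 0.664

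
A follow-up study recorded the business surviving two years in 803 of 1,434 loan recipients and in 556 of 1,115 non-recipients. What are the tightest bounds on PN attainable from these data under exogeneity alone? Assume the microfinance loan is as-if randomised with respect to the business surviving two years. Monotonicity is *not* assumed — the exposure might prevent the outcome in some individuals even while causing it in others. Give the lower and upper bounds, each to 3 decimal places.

0.110 ≤ PN ≤ 0.895

p₁ = P(outcome | exposed) = 803/1434 = 0.55997
p₀ = P(outcome | unexposed) = 556/1115 = 0.49865
Under exogeneity alone the bounds on PN are max{0,(p₁−p₀)/p₁} ≤ PN ≤ min{1,(1−p₀)/p₁}.
  lower = (p₁ − p₀)/p₁ = 0.061317 / 0.55997 ≈ 0.1095
  upper = min{1, (1 − p₀)/p₁} = 0.50135 / 0.55997 ≈ 0.8953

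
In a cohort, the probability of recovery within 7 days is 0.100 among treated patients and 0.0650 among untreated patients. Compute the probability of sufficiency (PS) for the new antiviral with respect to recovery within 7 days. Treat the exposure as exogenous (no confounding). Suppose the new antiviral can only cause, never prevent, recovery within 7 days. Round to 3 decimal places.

PS ≈ 0.037

Let p₁ = 0.1, p₀ = 0.065.
Under exogeneity and monotonicity, PS = (p₁ − p₀) / (1 − p₀).
PS = (0.1 − 0.065) / (1 − 0.065) = 0.035 / 0.935 ≈ 0.0374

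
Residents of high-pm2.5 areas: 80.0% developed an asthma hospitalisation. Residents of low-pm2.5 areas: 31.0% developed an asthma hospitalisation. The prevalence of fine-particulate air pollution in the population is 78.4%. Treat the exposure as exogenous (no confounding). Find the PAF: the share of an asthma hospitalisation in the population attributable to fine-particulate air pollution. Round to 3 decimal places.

p₁ = 0.8, p₀ = 0.31.
Overall risk P(Y=1) = π·p₁ + (1−π)·p₀ = 0.784×0.8 + 0.216×0.31 = 0.69416.
Under exogeneity, PAF = [P(Y=1) − p₀] / P(Y=1).
PAF = (0.69416 − 0.31) / 0.69416 ≈ 0.5534

PAF ≈ 0.553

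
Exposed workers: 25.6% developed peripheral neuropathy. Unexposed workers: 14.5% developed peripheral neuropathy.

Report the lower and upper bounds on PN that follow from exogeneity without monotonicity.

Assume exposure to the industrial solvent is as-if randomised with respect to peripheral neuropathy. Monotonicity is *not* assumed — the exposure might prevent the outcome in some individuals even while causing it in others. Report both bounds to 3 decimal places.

p₁ = 0.256, p₀ = 0.145.
Under exogeneity alone the bounds on PN are max{0,(p₁−p₀)/p₁} ≤ PN ≤ min{1,(1−p₀)/p₁}.
  lower = (p₁ − p₀)/p₁ = 0.111 / 0.256 ≈ 0.4336
  upper = min{1, (1 − p₀)/p₁} = 0.855 / 0.256 ≈ 3.3398 → capped at 1

0.434 ≤ PN ≤ 1.000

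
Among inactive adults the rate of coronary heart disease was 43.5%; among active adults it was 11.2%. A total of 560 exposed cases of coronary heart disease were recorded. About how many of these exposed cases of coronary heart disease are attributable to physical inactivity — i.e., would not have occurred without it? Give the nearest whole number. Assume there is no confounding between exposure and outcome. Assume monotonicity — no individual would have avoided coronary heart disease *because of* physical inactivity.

p₁ = 0.435, p₀ = 0.112.
PN = (p₁ − p₀)/p₁ = (0.435 − 0.112) / 0.435 ≈ 0.74253.
Attributable cases ≈ PN × (exposed cases) = 0.74253 × 560 ≈ 415.82.

about 416 cases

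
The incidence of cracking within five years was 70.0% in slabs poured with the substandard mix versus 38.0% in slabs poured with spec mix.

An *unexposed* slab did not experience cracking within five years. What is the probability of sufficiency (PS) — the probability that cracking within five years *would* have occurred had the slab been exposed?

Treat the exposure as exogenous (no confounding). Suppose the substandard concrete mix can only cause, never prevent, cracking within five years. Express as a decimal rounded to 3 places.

PS ≈ 0.516

p₁ = 0.7, p₀ = 0.38.
Under exogeneity and monotonicity, PS = (p₁ − p₀) / (1 − p₀).
PS = (0.7 − 0.38) / (1 − 0.38) = 0.32 / 0.62 ≈ 0.5161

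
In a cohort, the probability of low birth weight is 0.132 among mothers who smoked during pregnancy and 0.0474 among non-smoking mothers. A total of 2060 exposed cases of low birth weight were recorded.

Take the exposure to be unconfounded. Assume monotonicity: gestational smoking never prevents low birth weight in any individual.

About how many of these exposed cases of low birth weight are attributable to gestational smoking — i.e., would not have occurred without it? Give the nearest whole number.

Let p₁ = 0.132, p₀ = 0.0474.
PN = (p₁ − p₀)/p₁ = (0.132 − 0.0474) / 0.132 ≈ 0.64091.
Attributable cases ≈ PN × (exposed cases) = 0.64091 × 2060 ≈ 1320.27.

about 1320 cases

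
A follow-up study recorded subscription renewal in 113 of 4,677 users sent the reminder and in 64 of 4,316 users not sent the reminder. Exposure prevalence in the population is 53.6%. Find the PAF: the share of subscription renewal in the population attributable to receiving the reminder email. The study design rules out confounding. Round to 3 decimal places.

PAF ≈ 0.252

p₁ = P(outcome | exposed) = 113/4677 = 0.024161
p₀ = P(outcome | unexposed) = 64/4316 = 0.014829
Overall risk P(Y=1) = π·p₁ + (1−π)·p₀ = 0.536×0.024161 + 0.464×0.014829 = 0.019831.
Under exogeneity, PAF = [P(Y=1) − p₀] / P(Y=1).
PAF = (0.019831 − 0.014829) / 0.019831 ≈ 0.2522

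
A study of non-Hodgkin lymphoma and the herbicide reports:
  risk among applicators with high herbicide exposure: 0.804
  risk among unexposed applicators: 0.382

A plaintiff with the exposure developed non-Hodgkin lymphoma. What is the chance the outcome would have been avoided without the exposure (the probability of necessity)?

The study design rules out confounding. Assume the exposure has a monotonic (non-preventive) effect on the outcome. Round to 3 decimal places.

PN ≈ 0.525

Let p₁ = 0.804, p₀ = 0.382.
Under exogeneity and monotonicity, PN = (p₁ − p₀) / p₁.
PN = (0.804 − 0.382) / 0.804 = 0.422 / 0.804 ≈ 0.5249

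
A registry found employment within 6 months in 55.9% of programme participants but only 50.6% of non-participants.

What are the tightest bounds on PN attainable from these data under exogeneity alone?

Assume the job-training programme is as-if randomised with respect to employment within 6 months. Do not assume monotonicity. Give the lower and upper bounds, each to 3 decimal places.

p₁ = 0.559, p₀ = 0.506.
Under exogeneity alone the bounds on PN are max{0,(p₁−p₀)/p₁} ≤ PN ≤ min{1,(1−p₀)/p₁}.
  lower = (p₁ − p₀)/p₁ = 0.053 / 0.559 ≈ 0.0948
  upper = min{1, (1 − p₀)/p₁} = 0.494 / 0.559 ≈ 0.8837

0.095 ≤ PN ≤ 0.884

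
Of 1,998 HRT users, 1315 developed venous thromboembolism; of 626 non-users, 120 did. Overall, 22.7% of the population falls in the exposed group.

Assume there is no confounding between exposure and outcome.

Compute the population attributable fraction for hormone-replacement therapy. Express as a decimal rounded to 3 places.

PAF ≈ 0.356

p₁ = P(outcome | exposed) = 1315/1998 = 0.65816
p₀ = P(outcome | unexposed) = 120/626 = 0.19169
Overall risk P(Y=1) = π·p₁ + (1−π)·p₀ = 0.227×0.65816 + 0.773×0.19169 = 0.29758.
Under exogeneity, PAF = [P(Y=1) − p₀] / P(Y=1).
PAF = (0.29758 − 0.19169) / 0.29758 ≈ 0.3558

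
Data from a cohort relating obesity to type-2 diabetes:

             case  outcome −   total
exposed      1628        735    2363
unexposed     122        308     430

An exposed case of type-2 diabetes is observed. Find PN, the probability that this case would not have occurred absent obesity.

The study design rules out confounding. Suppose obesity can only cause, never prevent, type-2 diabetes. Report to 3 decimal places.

PN ≈ 0.588

p₁ = P(outcome | exposed) = 1628/2363 = 0.68895
p₀ = P(outcome | unexposed) = 122/430 = 0.28372
Under exogeneity and monotonicity, PN = (p₁ − p₀) / p₁.
PN = (0.68895 − 0.28372) / 0.68895 = 0.40523 / 0.68895 ≈ 0.5882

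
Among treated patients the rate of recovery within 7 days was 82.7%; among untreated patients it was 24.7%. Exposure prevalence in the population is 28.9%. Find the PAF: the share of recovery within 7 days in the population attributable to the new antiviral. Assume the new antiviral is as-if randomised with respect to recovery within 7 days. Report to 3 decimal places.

PAF ≈ 0.404

p₁ = 0.827, p₀ = 0.247.
Overall risk P(Y=1) = π·p₁ + (1−π)·p₀ = 0.289×0.827 + 0.711×0.247 = 0.41462.
Under exogeneity, PAF = [P(Y=1) − p₀] / P(Y=1).
PAF = (0.41462 − 0.247) / 0.41462 ≈ 0.4043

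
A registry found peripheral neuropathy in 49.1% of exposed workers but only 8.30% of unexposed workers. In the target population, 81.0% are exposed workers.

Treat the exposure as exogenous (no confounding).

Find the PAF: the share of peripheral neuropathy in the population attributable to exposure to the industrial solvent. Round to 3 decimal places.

p₁ = 0.491, p₀ = 0.083.
Overall risk P(Y=1) = π·p₁ + (1−π)·p₀ = 0.81×0.491 + 0.19×0.083 = 0.41348.
Under exogeneity, PAF = [P(Y=1) − p₀] / P(Y=1).
PAF = (0.41348 − 0.083) / 0.41348 ≈ 0.7993

PAF ≈ 0.799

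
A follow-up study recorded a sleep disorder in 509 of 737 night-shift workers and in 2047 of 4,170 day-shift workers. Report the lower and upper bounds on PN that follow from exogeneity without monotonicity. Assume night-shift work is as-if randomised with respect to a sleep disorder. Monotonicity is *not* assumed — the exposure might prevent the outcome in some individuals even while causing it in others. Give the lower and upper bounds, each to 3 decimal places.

0.289 ≤ PN ≤ 0.737

p₁ = P(outcome | exposed) = 509/737 = 0.69064
p₀ = P(outcome | unexposed) = 2047/4170 = 0.49089
Under exogeneity alone the bounds on PN are max{0,(p₁−p₀)/p₁} ≤ PN ≤ min{1,(1−p₀)/p₁}.
  lower = (p₁ − p₀)/p₁ = 0.19975 / 0.69064 ≈ 0.2892
  upper = min{1, (1 − p₀)/p₁} = 0.50911 / 0.69064 ≈ 0.7372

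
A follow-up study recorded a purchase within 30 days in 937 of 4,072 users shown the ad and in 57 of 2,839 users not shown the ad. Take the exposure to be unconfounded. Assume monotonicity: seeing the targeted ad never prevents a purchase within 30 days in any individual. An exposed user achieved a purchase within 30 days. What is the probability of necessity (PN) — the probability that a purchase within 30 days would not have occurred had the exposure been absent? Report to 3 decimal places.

PN ≈ 0.913

p₁ = P(outcome | exposed) = 937/4072 = 0.23011
p₀ = P(outcome | unexposed) = 57/2839 = 0.020077
Under exogeneity and monotonicity, PN = (p₁ − p₀) / p₁.
PN = (0.23011 − 0.020077) / 0.23011 = 0.21003 / 0.23011 ≈ 0.9127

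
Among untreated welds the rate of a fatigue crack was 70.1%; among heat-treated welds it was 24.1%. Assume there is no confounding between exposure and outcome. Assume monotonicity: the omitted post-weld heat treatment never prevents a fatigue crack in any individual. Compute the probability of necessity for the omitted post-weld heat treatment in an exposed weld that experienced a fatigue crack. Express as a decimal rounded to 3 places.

p₁ = 0.701, p₀ = 0.241.
Under exogeneity and monotonicity, PN = (p₁ − p₀) / p₁.
PN = (0.701 − 0.241) / 0.701 = 0.46 / 0.701 ≈ 0.6562

PN ≈ 0.656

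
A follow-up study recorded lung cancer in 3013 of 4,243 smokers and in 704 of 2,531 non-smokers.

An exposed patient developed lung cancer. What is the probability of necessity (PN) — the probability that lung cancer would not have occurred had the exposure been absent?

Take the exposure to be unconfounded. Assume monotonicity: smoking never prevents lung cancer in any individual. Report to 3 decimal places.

PN ≈ 0.608

p₁ = P(outcome | exposed) = 3013/4243 = 0.71011
p₀ = P(outcome | unexposed) = 704/2531 = 0.27815
Under exogeneity and monotonicity, PN = (p₁ − p₀) / p₁.
PN = (0.71011 − 0.27815) / 0.71011 = 0.43196 / 0.71011 ≈ 0.6083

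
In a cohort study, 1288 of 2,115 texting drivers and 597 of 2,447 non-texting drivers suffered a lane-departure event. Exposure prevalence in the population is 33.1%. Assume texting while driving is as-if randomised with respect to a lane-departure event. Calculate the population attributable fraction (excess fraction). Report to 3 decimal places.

PAF ≈ 0.331

p₁ = P(outcome | exposed) = 1288/2115 = 0.60898
p₀ = P(outcome | unexposed) = 597/2447 = 0.24397
Overall risk P(Y=1) = π·p₁ + (1−π)·p₀ = 0.331×0.60898 + 0.669×0.24397 = 0.36479.
Under exogeneity, PAF = [P(Y=1) − p₀] / P(Y=1).
PAF = (0.36479 − 0.24397) / 0.36479 ≈ 0.3312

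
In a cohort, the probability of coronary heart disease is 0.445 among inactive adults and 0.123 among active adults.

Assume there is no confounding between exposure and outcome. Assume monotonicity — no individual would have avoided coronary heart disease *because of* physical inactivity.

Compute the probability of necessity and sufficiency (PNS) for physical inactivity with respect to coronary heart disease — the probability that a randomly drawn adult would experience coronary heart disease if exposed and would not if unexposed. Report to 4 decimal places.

Let p₁ = 0.445, p₀ = 0.123.
Under exogeneity and monotonicity, PNS = p₁ − p₀.
PNS = 0.445 − 0.123 = 0.322

PNS ≈ 0.3220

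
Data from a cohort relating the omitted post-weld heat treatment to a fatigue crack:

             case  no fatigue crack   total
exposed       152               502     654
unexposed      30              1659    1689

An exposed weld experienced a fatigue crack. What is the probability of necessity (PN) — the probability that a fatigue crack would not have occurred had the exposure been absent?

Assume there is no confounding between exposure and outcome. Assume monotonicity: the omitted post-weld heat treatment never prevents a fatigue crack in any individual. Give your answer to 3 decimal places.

PN ≈ 0.924

p₁ = P(outcome | exposed) = 152/654 = 0.23242
p₀ = P(outcome | unexposed) = 30/1689 = 0.017762
Under exogeneity and monotonicity, PN = (p₁ − p₀)/p₁.
PN = (0.23242 − 0.017762) / 0.23242 ≈ 0.9236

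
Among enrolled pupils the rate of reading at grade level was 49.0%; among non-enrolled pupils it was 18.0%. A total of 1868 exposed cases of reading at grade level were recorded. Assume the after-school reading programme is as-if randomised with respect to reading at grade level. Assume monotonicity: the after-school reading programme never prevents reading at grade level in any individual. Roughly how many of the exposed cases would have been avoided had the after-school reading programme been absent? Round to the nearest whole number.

p₁ = 0.49, p₀ = 0.18.
PN = (p₁ − p₀)/p₁ = (0.49 − 0.18) / 0.49 ≈ 0.63265.
Attributable cases ≈ PN × (exposed cases) = 0.63265 × 1868 ≈ 1181.80.

about 1182 cases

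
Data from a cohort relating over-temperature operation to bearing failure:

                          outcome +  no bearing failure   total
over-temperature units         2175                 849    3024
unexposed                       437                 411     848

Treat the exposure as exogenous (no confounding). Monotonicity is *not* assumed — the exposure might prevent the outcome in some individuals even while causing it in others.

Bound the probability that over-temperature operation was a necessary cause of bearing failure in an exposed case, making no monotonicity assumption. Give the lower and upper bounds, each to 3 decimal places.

p₁ = P(outcome | exposed) = 2175/3024 = 0.71925
p₀ = P(outcome | unexposed) = 437/848 = 0.51533
Under exogeneity alone the bounds on PN are max{0,(p₁−p₀)/p₁} ≤ PN ≤ min{1,(1−p₀)/p₁}.
  lower = (p₁ − p₀)/p₁ = 0.20392 / 0.71925 ≈ 0.2835
  upper = min{1, (1 − p₀)/p₁} = 0.48467 / 0.71925 ≈ 0.6739

0.284 ≤ PN ≤ 0.674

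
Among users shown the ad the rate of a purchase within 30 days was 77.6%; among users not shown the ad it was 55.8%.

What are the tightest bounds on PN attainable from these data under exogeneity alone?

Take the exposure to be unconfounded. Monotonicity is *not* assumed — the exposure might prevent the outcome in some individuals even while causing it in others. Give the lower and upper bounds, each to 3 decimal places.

p₁ = 0.776, p₀ = 0.558.
Under exogeneity alone the bounds on PN are max{0,(p₁−p₀)/p₁} ≤ PN ≤ min{1,(1−p₀)/p₁}.
  lower = (p₁ − p₀)/p₁ = 0.218 / 0.776 ≈ 0.2809
  upper = min{1, (1 − p₀)/p₁} = 0.442 / 0.776 ≈ 0.5696

0.281 ≤ PN ≤ 0.570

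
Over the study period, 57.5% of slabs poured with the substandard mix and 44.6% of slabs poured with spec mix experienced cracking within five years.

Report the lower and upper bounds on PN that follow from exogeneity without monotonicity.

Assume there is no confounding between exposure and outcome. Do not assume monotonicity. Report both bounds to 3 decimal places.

p₁ = 0.575, p₀ = 0.446.
Under exogeneity alone the bounds on PN are max{0,(p₁−p₀)/p₁} ≤ PN ≤ min{1,(1−p₀)/p₁}.
  lower = (p₁ − p₀)/p₁ = 0.129 / 0.575 ≈ 0.2243
  upper = min{1, (1 − p₀)/p₁} = 0.554 / 0.575 ≈ 0.9635

0.224 ≤ PN ≤ 0.963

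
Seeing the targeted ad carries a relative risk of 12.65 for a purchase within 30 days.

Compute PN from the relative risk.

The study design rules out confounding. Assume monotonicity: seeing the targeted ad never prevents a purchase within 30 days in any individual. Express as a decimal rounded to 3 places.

PN ≈ 0.921

Under exogeneity and monotonicity, PN = (RR − 1) / RR = 1 − 1/RR.
PN = (12.65 − 1) / 12.65 = 11.65 / 12.65 ≈ 0.9209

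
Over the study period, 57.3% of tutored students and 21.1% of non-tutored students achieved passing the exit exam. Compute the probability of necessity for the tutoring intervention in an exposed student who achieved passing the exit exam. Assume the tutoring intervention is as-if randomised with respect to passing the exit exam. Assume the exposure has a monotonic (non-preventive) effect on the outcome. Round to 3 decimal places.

PN ≈ 0.632

p₁ = 0.573, p₀ = 0.211.
Under exogeneity and monotonicity, PN = (p₁ − p₀) / p₁.
PN = (0.573 − 0.211) / 0.573 = 0.362 / 0.573 ≈ 0.6318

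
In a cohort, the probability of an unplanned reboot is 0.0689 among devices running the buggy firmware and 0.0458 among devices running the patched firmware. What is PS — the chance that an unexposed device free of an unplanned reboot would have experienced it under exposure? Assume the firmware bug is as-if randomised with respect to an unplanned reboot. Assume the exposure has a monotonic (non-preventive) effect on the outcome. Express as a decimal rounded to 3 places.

Let p₁ = 0.0689, p₀ = 0.0458.
Under exogeneity and monotonicity, PS = (p₁ − p₀) / (1 − p₀).
PS = (0.0689 − 0.0458) / (1 − 0.0458) = 0.0231 / 0.9542 ≈ 0.0242

PS ≈ 0.024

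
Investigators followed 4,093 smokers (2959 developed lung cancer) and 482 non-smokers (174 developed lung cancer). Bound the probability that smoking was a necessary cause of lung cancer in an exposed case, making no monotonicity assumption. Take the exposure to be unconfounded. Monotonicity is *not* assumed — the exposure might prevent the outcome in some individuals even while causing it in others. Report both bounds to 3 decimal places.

0.501 ≤ PN ≤ 0.884

p₁ = P(outcome | exposed) = 2959/4093 = 0.72294
p₀ = P(outcome | unexposed) = 174/482 = 0.361
Under exogeneity alone the bounds on PN are max{0,(p₁−p₀)/p₁} ≤ PN ≤ min{1,(1−p₀)/p₁}.
  lower = (p₁ − p₀)/p₁ = 0.36195 / 0.72294 ≈ 0.5007
  upper = min{1, (1 − p₀)/p₁} = 0.639 / 0.72294 ≈ 0.8839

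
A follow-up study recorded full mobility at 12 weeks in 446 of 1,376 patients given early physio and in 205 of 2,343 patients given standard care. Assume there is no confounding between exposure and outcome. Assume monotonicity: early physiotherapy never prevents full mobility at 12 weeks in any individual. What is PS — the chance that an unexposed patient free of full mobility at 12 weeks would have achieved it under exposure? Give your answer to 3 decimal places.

PS ≈ 0.259

p₁ = P(outcome | exposed) = 446/1376 = 0.32413
p₀ = P(outcome | unexposed) = 205/2343 = 0.087495
Under exogeneity and monotonicity, PS = (p₁ − p₀) / (1 − p₀).
PS = (0.32413 − 0.087495) / (1 − 0.087495) = 0.23663 / 0.91251 ≈ 0.2593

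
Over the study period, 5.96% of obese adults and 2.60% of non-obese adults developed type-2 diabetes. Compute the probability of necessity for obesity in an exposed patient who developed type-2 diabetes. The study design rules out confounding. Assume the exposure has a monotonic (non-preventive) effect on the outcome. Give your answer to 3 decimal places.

p₁ = 0.0596, p₀ = 0.026.
Under exogeneity and monotonicity, PN = (p₁ − p₀) / p₁.
PN = (0.0596 − 0.026) / 0.0596 = 0.0336 / 0.0596 ≈ 0.5638

PN ≈ 0.564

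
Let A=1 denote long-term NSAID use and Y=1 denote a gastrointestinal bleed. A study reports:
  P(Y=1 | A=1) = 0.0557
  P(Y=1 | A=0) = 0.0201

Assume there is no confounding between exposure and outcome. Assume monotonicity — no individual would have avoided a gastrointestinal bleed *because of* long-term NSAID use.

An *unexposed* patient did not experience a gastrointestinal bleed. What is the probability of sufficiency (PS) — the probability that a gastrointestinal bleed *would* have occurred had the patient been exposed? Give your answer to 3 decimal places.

Let p₁ = 0.0557, p₀ = 0.0201.
Under exogeneity and monotonicity, PS = (p₁ − p₀) / (1 − p₀).
PS = (0.0557 − 0.0201) / (1 − 0.0201) = 0.0356 / 0.9799 ≈ 0.0363

PS ≈ 0.036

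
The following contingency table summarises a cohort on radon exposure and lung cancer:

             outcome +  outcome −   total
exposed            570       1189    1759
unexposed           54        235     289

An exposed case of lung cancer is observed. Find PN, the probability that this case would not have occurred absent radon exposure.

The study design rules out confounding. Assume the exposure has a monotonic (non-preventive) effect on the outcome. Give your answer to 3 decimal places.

p₁ = P(outcome | exposed) = 570/1759 = 0.32405
p₀ = P(outcome | unexposed) = 54/289 = 0.18685
Under exogeneity and monotonicity, PN = (p₁ − p₀)/p₁.
PN = (0.32405 − 0.18685) / 0.32405 ≈ 0.4234

PN ≈ 0.423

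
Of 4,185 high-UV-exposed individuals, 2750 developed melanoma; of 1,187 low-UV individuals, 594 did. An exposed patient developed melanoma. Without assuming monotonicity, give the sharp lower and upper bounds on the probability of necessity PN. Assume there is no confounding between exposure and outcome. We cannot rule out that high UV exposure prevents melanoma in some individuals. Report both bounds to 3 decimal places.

0.238 ≤ PN ≤ 0.760

p₁ = P(outcome | exposed) = 2750/4185 = 0.65711
p₀ = P(outcome | unexposed) = 594/1187 = 0.50042
Under exogeneity alone the bounds on PN are max{0,(p₁−p₀)/p₁} ≤ PN ≤ min{1,(1−p₀)/p₁}.
  lower = (p₁ − p₀)/p₁ = 0.15669 / 0.65711 ≈ 0.2384
  upper = min{1, (1 − p₀)/p₁} = 0.49958 / 0.65711 ≈ 0.7603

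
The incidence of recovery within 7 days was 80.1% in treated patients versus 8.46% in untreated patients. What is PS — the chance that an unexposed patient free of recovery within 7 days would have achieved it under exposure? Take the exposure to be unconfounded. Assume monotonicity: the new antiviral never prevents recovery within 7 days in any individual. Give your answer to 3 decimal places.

PS ≈ 0.783

p₁ = 0.801, p₀ = 0.0846.
Under exogeneity and monotonicity, PS = (p₁ − p₀) / (1 − p₀).
PS = (0.801 − 0.0846) / (1 − 0.0846) = 0.7164 / 0.9154 ≈ 0.7826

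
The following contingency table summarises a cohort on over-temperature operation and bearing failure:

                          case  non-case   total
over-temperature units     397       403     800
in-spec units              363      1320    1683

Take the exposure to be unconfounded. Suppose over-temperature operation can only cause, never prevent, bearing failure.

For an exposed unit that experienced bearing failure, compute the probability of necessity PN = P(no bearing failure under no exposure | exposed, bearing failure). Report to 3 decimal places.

p₁ = P(outcome | exposed) = 397/800 = 0.49625
p₀ = P(outcome | unexposed) = 363/1683 = 0.21569
Under exogeneity and monotonicity, PN = (p₁ − p₀)/p₁.
PN = (0.49625 − 0.21569) / 0.49625 ≈ 0.5654

PN ≈ 0.565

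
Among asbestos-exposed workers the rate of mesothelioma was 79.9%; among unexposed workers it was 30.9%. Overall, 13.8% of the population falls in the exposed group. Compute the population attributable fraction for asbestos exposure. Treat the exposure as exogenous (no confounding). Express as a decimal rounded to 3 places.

PAF ≈ 0.180

p₁ = 0.799, p₀ = 0.309.
Overall risk P(Y=1) = π·p₁ + (1−π)·p₀ = 0.138×0.799 + 0.862×0.309 = 0.37662.
Under exogeneity, PAF = [P(Y=1) − p₀] / P(Y=1).
PAF = (0.37662 − 0.309) / 0.37662 ≈ 0.1795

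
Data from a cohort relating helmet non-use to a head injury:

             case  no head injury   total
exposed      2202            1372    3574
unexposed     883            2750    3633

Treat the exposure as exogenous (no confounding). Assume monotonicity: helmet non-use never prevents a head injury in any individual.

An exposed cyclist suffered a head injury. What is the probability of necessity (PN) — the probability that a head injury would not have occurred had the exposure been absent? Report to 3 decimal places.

PN ≈ 0.606

p₁ = P(outcome | exposed) = 2202/3574 = 0.61612
p₀ = P(outcome | unexposed) = 883/3633 = 0.24305
Under exogeneity and monotonicity, PN = (p₁ − p₀)/p₁.
PN = (0.61612 − 0.24305) / 0.61612 ≈ 0.6055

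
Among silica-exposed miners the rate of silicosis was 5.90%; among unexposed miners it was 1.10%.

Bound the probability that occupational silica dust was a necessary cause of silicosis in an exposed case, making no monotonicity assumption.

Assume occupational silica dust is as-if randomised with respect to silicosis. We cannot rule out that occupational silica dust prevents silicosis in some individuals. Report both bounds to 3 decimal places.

0.814 ≤ PN ≤ 1.000

p₁ = 0.059, p₀ = 0.011.
Under exogeneity alone the bounds on PN are max{0,(p₁−p₀)/p₁} ≤ PN ≤ min{1,(1−p₀)/p₁}.
  lower = (p₁ − p₀)/p₁ = 0.048 / 0.059 ≈ 0.8136
  upper = min{1, (1 − p₀)/p₁} = 0.989 / 0.059 ≈ 16.7627 → capped at 1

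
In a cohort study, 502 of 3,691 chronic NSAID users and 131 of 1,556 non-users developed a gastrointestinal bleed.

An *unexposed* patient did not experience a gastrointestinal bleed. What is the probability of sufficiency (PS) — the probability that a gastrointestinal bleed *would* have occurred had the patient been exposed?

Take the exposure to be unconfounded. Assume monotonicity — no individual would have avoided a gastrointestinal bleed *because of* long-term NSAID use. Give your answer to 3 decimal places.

PS ≈ 0.057

p₁ = P(outcome | exposed) = 502/3691 = 0.13601
p₀ = P(outcome | unexposed) = 131/1556 = 0.08419
Under exogeneity and monotonicity, PS = (p₁ − p₀) / (1 − p₀).
PS = (0.13601 − 0.08419) / (1 − 0.08419) = 0.051816 / 0.91581 ≈ 0.0566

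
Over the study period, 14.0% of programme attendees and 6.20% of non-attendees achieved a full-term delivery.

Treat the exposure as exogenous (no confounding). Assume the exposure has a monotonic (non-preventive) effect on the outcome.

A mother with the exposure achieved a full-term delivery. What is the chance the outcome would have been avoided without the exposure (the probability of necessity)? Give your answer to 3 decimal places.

p₁ = 0.14, p₀ = 0.062.
Under exogeneity and monotonicity, PN = (p₁ − p₀) / p₁.
PN = (0.14 − 0.062) / 0.14 = 0.078 / 0.14 ≈ 0.5571

PN ≈ 0.557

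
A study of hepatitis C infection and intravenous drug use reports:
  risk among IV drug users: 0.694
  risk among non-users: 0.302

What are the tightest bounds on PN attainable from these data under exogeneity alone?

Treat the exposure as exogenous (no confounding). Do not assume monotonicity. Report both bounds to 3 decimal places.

Let p₁ = 0.694, p₀ = 0.302.
Under exogeneity alone the bounds on PN are max{0,(p₁−p₀)/p₁} ≤ PN ≤ min{1,(1−p₀)/p₁}.
  lower = (p₁ − p₀)/p₁ = 0.392 / 0.694 ≈ 0.5648
  upper = min{1, (1 − p₀)/p₁} = 0.698 / 0.694 ≈ 1.0058 → capped at 1

0.565 ≤ PN ≤ 1.000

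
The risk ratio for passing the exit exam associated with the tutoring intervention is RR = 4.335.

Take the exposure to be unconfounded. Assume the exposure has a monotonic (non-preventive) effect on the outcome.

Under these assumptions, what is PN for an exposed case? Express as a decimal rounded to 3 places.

PN ≈ 0.769

Under exogeneity and monotonicity, PN = (RR − 1) / RR = 1 − 1/RR.
PN = (4.335 − 1) / 4.335 = 3.335 / 4.335 ≈ 0.7693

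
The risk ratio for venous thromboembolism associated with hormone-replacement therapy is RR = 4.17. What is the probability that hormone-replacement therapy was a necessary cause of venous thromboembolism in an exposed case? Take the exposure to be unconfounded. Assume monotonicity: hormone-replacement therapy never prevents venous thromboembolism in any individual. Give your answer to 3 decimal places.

Under exogeneity and monotonicity, PN = (RR − 1) / RR = 1 − 1/RR.
PN = (4.17 − 1) / 4.17 = 3.17 / 4.17 ≈ 0.7602

PN ≈ 0.760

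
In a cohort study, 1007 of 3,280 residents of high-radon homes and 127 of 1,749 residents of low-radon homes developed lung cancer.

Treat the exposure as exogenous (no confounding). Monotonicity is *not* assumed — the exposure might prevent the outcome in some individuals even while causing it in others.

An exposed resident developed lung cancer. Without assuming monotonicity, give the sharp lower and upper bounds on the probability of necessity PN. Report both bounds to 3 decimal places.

p₁ = P(outcome | exposed) = 1007/3280 = 0.30701
p₀ = P(outcome | unexposed) = 127/1749 = 0.072613
Under exogeneity alone the bounds on PN are max{0,(p₁−p₀)/p₁} ≤ PN ≤ min{1,(1−p₀)/p₁}.
  lower = (p₁ − p₀)/p₁ = 0.2344 / 0.30701 ≈ 0.7635
  upper = min{1, (1 − p₀)/p₁} = 0.92739 / 0.30701 ≈ 3.0207 → capped at 1

0.763 ≤ PN ≤ 1.000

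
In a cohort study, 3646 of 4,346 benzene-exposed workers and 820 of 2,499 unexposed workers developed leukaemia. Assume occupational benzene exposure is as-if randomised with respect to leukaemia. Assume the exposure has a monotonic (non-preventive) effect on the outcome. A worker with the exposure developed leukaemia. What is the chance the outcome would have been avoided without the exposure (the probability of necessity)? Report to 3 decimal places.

p₁ = P(outcome | exposed) = 3646/4346 = 0.83893
p₀ = P(outcome | unexposed) = 820/2499 = 0.32813
Under exogeneity and monotonicity, PN = (p₁ − p₀) / p₁.
PN = (0.83893 − 0.32813) / 0.83893 = 0.5108 / 0.83893 ≈ 0.6089

PN ≈ 0.609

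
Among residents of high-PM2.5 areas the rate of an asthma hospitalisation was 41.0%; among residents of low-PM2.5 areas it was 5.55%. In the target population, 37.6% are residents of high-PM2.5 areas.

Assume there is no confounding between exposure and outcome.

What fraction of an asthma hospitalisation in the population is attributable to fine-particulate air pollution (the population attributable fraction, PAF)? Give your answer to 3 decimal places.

p₁ = 0.41, p₀ = 0.0555.
Overall risk P(Y=1) = π·p₁ + (1−π)·p₀ = 0.376×0.41 + 0.624×0.0555 = 0.18879.
Under exogeneity, PAF = [P(Y=1) − p₀] / P(Y=1).
PAF = (0.18879 − 0.0555) / 0.18879 ≈ 0.7060

PAF ≈ 0.706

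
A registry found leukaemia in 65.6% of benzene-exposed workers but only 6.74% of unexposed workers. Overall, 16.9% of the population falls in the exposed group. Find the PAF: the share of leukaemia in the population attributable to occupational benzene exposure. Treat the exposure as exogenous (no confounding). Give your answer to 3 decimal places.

p₁ = 0.656, p₀ = 0.0674.
Overall risk P(Y=1) = π·p₁ + (1−π)·p₀ = 0.169×0.656 + 0.831×0.0674 = 0.16687.
Under exogeneity, PAF = [P(Y=1) − p₀] / P(Y=1).
PAF = (0.16687 − 0.0674) / 0.16687 ≈ 0.5961

PAF ≈ 0.596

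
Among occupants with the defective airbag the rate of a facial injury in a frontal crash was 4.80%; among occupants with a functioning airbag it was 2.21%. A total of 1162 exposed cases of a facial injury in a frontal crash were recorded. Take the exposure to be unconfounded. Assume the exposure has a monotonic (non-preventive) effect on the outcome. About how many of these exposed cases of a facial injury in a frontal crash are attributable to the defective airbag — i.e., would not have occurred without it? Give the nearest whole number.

p₁ = 0.048, p₀ = 0.0221.
PN = (p₁ − p₀)/p₁ = (0.048 − 0.0221) / 0.048 ≈ 0.53958.
Attributable cases ≈ PN × (exposed cases) = 0.53958 × 1162 ≈ 627.00.

about 627 cases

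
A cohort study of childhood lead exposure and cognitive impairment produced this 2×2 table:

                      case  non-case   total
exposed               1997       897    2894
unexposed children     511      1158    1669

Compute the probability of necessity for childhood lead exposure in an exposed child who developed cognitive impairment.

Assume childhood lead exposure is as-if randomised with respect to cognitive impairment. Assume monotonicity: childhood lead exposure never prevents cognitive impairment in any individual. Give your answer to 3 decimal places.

p₁ = P(outcome | exposed) = 1997/2894 = 0.69005
p₀ = P(outcome | unexposed) = 511/1669 = 0.30617
Under exogeneity and monotonicity, PN = (p₁ − p₀)/p₁.
PN = (0.69005 − 0.30617) / 0.69005 ≈ 0.5563

PN ≈ 0.556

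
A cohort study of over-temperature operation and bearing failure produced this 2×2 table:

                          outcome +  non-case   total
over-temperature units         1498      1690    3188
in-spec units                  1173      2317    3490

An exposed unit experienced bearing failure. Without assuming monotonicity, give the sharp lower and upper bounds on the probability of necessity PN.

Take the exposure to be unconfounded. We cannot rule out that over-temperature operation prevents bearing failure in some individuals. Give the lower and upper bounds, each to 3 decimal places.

0.285 ≤ PN ≤ 1.000

p₁ = P(outcome | exposed) = 1498/3188 = 0.46989
p₀ = P(outcome | unexposed) = 1173/3490 = 0.3361
Under exogeneity alone the bounds on PN are max{0,(p₁−p₀)/p₁} ≤ PN ≤ min{1,(1−p₀)/p₁}.
  lower = (p₁ − p₀)/p₁ = 0.13378 / 0.46989 ≈ 0.2847
  upper = min{1, (1 − p₀)/p₁} = 0.6639 / 0.46989 ≈ 1.4129 → capped at 1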